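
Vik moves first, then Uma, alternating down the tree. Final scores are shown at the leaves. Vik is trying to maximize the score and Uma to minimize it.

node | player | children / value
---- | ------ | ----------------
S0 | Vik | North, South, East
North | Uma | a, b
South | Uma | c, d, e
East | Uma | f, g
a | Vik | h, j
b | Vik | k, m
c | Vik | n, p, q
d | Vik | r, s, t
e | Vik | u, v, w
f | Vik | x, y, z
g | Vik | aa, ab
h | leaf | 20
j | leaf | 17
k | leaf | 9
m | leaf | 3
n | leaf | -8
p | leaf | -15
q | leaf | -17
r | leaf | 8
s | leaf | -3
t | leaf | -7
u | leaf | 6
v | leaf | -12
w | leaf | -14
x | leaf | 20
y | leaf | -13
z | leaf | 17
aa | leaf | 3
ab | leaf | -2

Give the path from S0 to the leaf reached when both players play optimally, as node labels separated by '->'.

a (Vik): max(20, 17) = 20
b (Vik): max(9, 3) = 9
North (Uma): min(20, 9) = 9
c (Vik): max(-8, -15, -17) = -8
d (Vik): max(8, -3, -7) = 8
e (Vik): max(6, -12, -14) = 6
South (Uma): min(-8, 8, 6) = -8
f (Vik): max(20, -13, 17) = 20
g (Vik): max(3, -2) = 3
East (Uma): min(20, 3) = 3
S0 (Vik): max(9, -8, 3) = 9
At S0, Vik picks North (highest: 9).
At North, Uma picks b (lowest: 9).
At b, Vik picks k (highest: 9).
Terminal value 9.

S0 -> North -> b -> k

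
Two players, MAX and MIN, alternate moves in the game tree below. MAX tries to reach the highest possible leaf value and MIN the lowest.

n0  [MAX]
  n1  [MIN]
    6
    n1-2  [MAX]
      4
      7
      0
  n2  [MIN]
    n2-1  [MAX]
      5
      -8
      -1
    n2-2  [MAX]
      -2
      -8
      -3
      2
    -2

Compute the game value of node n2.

n2-1 (MAX): max(5, -8, -1) = 5
n2-2 (MAX): max(-2, -8, -3, 2) = 2
n2 (MIN): min(5, 2, -2) = -2

-2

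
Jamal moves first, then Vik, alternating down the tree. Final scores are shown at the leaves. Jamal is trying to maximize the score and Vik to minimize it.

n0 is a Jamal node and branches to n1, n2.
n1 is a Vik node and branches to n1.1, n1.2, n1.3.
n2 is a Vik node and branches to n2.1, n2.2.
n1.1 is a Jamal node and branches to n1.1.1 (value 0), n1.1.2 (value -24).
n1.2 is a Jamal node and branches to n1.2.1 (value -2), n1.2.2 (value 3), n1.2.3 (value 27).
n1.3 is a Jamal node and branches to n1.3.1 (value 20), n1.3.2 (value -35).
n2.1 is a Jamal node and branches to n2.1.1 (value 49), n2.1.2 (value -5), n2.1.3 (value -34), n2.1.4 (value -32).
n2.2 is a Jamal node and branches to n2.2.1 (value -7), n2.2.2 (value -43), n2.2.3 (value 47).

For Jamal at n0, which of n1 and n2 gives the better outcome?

n2

n1.1 (Jamal): max(0, -24) = 0
n1.2 (Jamal): max(-2, 3, 27) = 27
n1.3 (Jamal): max(20, -35) = 20
n1 (Vik): min(0, 27, 20) = 0
n2.1 (Jamal): max(49, -5, -34, -32) = 49
n2.2 (Jamal): max(-7, -43, 47) = 47
n2 (Vik): min(49, 47) = 47
Jamal prefers the higher value; n1=0, n2=47. n2 is better since 47 > 0.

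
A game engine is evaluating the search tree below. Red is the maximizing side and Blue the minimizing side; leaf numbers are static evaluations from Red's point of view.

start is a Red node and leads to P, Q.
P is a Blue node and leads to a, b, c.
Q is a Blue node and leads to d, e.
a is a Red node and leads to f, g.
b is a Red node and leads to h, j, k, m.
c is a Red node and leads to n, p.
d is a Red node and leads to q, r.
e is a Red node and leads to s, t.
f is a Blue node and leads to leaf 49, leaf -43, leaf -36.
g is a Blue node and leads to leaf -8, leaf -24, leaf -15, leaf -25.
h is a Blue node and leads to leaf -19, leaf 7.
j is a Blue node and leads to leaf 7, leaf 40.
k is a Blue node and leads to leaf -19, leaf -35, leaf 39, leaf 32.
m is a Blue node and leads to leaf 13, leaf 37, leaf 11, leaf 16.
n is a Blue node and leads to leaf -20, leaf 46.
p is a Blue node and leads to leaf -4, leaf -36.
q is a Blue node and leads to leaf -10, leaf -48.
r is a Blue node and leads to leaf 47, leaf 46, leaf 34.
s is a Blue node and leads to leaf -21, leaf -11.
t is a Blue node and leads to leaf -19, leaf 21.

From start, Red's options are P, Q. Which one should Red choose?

f (Blue): min(49, -43, -36) = -43
g (Blue): min(-8, -24, -15, -25) = -25
a (Red): max(-43, -25) = -25
h (Blue): min(-19, 7) = -19
j (Blue): min(7, 40) = 7
k (Blue): min(-19, -35, 39, 32) = -35
m (Blue): min(13, 37, 11, 16) = 11
b (Red): max(-19, 7, -35, 11) = 11
n (Blue): min(-20, 46) = -20
p (Blue): min(-4, -36) = -36
c (Red): max(-20, -36) = -20
P (Blue): min(-25, 11, -20) = -25
q (Blue): min(-10, -48) = -48
r (Blue): min(47, 46, 34) = 34
d (Red): max(-48, 34) = 34
s (Blue): min(-21, -11) = -21
t (Blue): min(-19, 21) = -19
e (Red): max(-21, -19) = -19
Q (Blue): min(34, -19) = -19
start (Red): max(-25, -19) = -19
Red at start wants the highest of {P=-25, Q=-19}, so chooses Q.

Q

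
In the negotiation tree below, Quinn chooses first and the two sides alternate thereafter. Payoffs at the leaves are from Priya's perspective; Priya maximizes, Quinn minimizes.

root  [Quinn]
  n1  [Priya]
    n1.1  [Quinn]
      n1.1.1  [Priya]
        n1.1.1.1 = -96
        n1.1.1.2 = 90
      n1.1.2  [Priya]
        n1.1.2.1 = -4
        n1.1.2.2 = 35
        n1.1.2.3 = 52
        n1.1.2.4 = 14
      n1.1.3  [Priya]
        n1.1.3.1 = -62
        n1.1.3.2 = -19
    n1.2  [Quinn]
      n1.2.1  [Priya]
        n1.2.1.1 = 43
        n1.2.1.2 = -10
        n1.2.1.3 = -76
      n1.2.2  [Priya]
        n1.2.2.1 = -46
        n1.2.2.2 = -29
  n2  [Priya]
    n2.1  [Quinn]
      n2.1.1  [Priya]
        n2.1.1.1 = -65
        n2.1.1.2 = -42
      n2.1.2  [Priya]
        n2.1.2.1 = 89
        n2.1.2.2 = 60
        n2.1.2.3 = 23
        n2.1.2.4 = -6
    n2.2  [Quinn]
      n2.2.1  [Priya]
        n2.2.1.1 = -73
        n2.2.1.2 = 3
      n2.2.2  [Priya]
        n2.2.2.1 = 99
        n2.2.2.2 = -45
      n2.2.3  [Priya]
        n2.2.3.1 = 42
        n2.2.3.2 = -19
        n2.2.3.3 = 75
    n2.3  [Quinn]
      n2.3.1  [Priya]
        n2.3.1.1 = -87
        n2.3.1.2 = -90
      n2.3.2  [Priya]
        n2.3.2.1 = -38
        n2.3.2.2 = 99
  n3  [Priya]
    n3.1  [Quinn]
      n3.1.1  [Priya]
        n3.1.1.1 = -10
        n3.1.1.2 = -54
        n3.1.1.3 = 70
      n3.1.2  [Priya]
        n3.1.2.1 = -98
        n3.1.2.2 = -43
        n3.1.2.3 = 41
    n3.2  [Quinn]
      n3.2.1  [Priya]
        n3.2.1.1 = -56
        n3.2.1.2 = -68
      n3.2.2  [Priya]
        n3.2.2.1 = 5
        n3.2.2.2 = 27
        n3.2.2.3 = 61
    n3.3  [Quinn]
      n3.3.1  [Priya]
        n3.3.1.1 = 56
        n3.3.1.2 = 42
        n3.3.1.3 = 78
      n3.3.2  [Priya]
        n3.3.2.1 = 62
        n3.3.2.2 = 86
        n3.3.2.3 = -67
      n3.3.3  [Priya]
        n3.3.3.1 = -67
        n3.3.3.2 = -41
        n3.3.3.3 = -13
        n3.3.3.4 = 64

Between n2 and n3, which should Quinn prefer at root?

n2

n2.1.1 (Priya): max(-65, -42) = -42
n2.1.2 (Priya): max(89, 60, 23, -6) = 89
n2.1 (Quinn): min(-42, 89) = -42
n2.2.1 (Priya): max(-73, 3) = 3
n2.2.2 (Priya): max(99, -45) = 99
n2.2.3 (Priya): max(42, -19, 75) = 75
n2.2 (Quinn): min(3, 99, 75) = 3
n2.3.1 (Priya): max(-87, -90) = -87
n2.3.2 (Priya): max(-38, 99) = 99
n2.3 (Quinn): min(-87, 99) = -87
n2 (Priya): max(-42, 3, -87) = 3
n3.1.1 (Priya): max(-10, -54, 70) = 70
n3.1.2 (Priya): max(-98, -43, 41) = 41
n3.1 (Quinn): min(70, 41) = 41
n3.2.1 (Priya): max(-56, -68) = -56
n3.2.2 (Priya): max(5, 27, 61) = 61
n3.2 (Quinn): min(-56, 61) = -56
n3.3.1 (Priya): max(56, 42, 78) = 78
n3.3.2 (Priya): max(62, 86, -67) = 86
n3.3.3 (Priya): max(-67, -41, -13, 64) = 64
n3.3 (Quinn): min(78, 86, 64) = 64
n3 (Priya): max(41, -56, 64) = 64
Quinn prefers the lower value; n2=3, n3=64. n2 is better since 3 < 64.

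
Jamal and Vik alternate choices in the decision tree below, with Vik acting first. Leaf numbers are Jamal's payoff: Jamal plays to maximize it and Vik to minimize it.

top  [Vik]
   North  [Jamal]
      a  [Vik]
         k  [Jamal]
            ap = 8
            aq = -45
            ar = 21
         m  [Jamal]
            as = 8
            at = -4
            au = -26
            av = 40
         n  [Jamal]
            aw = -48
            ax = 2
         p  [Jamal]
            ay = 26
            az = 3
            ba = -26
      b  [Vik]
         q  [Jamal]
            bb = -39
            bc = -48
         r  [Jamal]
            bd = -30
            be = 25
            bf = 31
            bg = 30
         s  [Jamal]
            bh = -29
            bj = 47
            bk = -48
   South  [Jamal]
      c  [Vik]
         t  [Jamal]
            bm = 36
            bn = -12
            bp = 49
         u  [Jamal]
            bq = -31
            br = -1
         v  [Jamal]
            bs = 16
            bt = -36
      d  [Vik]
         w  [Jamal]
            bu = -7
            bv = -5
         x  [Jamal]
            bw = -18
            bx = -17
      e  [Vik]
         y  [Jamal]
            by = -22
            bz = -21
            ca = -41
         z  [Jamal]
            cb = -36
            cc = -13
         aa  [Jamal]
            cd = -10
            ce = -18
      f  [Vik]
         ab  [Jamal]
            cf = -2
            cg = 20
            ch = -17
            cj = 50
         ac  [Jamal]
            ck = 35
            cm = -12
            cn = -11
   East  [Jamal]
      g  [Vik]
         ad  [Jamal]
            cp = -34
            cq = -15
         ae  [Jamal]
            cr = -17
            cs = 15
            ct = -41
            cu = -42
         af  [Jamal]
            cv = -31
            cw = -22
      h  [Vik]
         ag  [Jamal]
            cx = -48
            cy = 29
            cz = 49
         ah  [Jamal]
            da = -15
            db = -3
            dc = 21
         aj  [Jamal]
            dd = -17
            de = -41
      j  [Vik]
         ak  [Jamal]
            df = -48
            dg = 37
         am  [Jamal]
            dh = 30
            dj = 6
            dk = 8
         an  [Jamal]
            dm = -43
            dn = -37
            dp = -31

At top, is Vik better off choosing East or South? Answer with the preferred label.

East

ad (Jamal): max(-34, -15) = -15
ae (Jamal): max(-17, 15, -41, -42) = 15
af (Jamal): max(-31, -22) = -22
g (Vik): min(-15, 15, -22) = -22
ag (Jamal): max(-48, 29, 49) = 49
ah (Jamal): max(-15, -3, 21) = 21
aj (Jamal): max(-17, -41) = -17
h (Vik): min(49, 21, -17) = -17
ak (Jamal): max(-48, 37) = 37
am (Jamal): max(30, 6, 8) = 30
an (Jamal): max(-43, -37, -31) = -31
j (Vik): min(37, 30, -31) = -31
East (Jamal): max(-22, -17, -31) = -17
t (Jamal): max(36, -12, 49) = 49
u (Jamal): max(-31, -1) = -1
v (Jamal): max(16, -36) = 16
c (Vik): min(49, -1, 16) = -1
w (Jamal): max(-7, -5) = -5
x (Jamal): max(-18, -17) = -17
d (Vik): min(-5, -17) = -17
y (Jamal): max(-22, -21, -41) = -21
z (Jamal): max(-36, -13) = -13
aa (Jamal): max(-10, -18) = -10
e (Vik): min(-21, -13, -10) = -21
ab (Jamal): max(-2, 20, -17, 50) = 50
ac (Jamal): max(35, -12, -11) = 35
f (Vik): min(50, 35) = 35
South (Jamal): max(-1, -17, -21, 35) = 35
Vik prefers the lower value; East=-17, South=35. East is better since -17 < 35.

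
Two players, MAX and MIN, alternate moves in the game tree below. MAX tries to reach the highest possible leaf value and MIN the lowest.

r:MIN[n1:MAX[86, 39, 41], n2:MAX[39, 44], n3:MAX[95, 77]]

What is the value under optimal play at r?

n1 (MAX): max(86, 39, 41) = 86
n2 (MAX): max(39, 44) = 44
n3 (MAX): max(95, 77) = 95
r (MIN): min(86, 44, 95) = 44

44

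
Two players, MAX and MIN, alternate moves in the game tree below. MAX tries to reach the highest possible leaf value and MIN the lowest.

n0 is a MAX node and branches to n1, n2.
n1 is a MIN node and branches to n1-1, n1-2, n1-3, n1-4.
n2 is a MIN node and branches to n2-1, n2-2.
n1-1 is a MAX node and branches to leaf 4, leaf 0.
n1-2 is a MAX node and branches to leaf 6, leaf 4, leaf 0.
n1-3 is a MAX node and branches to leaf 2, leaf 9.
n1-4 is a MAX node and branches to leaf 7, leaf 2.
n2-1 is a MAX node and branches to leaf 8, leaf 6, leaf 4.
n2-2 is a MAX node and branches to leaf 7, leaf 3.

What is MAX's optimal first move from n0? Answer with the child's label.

n2

n1-1 (MAX): max(4, 0) = 4
n1-2 (MAX): max(6, 4, 0) = 6
n1-3 (MAX): max(2, 9) = 9
n1-4 (MAX): max(7, 2) = 7
n1 (MIN): min(4, 6, 9, 7) = 4
n2-1 (MAX): max(8, 6, 4) = 8
n2-2 (MAX): max(7, 3) = 7
n2 (MIN): min(8, 7) = 7
n0 (MAX): max(4, 7) = 7
MAX at n0 wants the highest of {n1=4, n2=7}, so chooses n2.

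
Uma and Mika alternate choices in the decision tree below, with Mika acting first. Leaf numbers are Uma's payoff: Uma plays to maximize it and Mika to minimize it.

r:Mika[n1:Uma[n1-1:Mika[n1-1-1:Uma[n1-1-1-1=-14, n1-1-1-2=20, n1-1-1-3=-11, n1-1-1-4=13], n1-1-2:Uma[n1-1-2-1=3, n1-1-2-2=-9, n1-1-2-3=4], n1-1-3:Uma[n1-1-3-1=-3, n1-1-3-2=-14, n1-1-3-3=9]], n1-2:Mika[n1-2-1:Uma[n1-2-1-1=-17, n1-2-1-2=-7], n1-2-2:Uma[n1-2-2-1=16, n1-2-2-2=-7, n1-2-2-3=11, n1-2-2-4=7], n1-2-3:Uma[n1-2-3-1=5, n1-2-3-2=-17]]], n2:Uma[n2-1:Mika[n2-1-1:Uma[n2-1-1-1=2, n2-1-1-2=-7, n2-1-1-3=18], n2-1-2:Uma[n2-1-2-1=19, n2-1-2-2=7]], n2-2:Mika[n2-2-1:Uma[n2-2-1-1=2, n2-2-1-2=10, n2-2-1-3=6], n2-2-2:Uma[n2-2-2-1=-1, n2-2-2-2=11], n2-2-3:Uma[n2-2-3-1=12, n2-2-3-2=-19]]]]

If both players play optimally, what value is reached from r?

4

n1-1-1 (Uma): max(-14, 20, -11, 13) = 20
n1-1-2 (Uma): max(3, -9, 4) = 4
n1-1-3 (Uma): max(-3, -14, 9) = 9
n1-1 (Mika): min(20, 4, 9) = 4
n1-2-1 (Uma): max(-17, -7) = -7
n1-2-2 (Uma): max(16, -7, 11, 7) = 16
n1-2-3 (Uma): max(5, -17) = 5
n1-2 (Mika): min(-7, 16, 5) = -7
n1 (Uma): max(4, -7) = 4
n2-1-1 (Uma): max(2, -7, 18) = 18
n2-1-2 (Uma): max(19, 7) = 19
n2-1 (Mika): min(18, 19) = 18
n2-2-1 (Uma): max(2, 10, 6) = 10
n2-2-2 (Uma): max(-1, 11) = 11
n2-2-3 (Uma): max(12, -19) = 12
n2-2 (Mika): min(10, 11, 12) = 10
n2 (Uma): max(18, 10) = 18
r (Mika): min(4, 18) = 4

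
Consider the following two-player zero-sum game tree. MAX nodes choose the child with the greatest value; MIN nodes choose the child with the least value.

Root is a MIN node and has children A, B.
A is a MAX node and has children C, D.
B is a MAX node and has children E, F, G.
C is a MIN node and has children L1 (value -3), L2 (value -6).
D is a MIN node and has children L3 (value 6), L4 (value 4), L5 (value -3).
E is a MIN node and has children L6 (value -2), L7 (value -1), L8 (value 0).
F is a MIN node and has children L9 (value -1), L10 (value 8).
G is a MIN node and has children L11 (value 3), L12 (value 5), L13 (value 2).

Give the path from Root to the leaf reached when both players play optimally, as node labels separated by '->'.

Root -> A -> D -> L5

C (MIN): min(-3, -6) = -6
D (MIN): min(6, 4, -3) = -3
A (MAX): max(-6, -3) = -3
E (MIN): min(-2, -1, 0) = -2
F (MIN): min(-1, 8) = -1
G (MIN): min(3, 5, 2) = 2
B (MAX): max(-2, -1, 2) = 2
Root (MIN): min(-3, 2) = -3
At Root, MIN picks A (lowest: -3).
At A, MAX picks D (highest: -3).
At D, MIN picks L5 (lowest: -3).
Terminal value -3.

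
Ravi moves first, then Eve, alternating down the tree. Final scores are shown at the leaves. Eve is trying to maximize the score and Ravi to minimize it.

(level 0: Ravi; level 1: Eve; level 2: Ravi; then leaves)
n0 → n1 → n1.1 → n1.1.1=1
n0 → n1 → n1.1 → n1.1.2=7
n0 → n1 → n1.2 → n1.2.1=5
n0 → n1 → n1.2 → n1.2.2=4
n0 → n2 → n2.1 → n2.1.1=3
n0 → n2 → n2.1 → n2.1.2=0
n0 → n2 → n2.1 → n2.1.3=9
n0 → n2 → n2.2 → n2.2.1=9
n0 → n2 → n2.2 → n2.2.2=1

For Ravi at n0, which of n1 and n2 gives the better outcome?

n2

n1.1 (Ravi): min(1, 7) = 1
n1.2 (Ravi): min(5, 4) = 4
n1 (Eve): max(1, 4) = 4
n2.1 (Ravi): min(3, 0, 9) = 0
n2.2 (Ravi): min(9, 1) = 1
n2 (Eve): max(0, 1) = 1
Ravi prefers the lower value; n1=4, n2=1. n2 is better since 1 < 4.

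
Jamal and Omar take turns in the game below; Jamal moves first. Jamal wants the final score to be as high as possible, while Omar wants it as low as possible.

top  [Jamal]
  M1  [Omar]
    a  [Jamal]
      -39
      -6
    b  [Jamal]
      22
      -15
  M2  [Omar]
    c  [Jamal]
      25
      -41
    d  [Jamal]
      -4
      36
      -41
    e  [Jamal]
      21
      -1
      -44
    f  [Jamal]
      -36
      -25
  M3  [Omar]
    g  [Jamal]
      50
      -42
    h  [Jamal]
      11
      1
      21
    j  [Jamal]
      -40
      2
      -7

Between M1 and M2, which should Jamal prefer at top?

a (Jamal): max(-39, -6) = -6
b (Jamal): max(22, -15) = 22
M1 (Omar): min(-6, 22) = -6
c (Jamal): max(25, -41) = 25
d (Jamal): max(-4, 36, -41) = 36
e (Jamal): max(21, -1, -44) = 21
f (Jamal): max(-36, -25) = -25
M2 (Omar): min(25, 36, 21, -25) = -25
Jamal prefers the higher value; M1=-6, M2=-25. M1 is better since -6 > -25.

M1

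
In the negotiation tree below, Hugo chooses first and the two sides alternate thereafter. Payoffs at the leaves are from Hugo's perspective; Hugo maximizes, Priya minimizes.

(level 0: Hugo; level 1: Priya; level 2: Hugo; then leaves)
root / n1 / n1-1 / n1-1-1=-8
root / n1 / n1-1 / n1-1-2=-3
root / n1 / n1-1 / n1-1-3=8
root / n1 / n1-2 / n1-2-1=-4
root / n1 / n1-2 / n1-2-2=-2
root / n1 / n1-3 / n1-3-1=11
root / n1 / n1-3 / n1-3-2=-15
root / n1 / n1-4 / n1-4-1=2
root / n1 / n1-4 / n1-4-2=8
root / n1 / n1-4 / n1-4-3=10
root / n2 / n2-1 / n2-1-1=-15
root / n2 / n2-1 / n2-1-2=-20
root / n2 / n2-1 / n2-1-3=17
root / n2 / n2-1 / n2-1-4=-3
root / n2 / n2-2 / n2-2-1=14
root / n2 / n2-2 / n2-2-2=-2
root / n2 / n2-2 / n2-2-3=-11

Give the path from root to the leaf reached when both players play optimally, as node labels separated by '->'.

n1-1 (Hugo): max(-8, -3, 8) = 8
n1-2 (Hugo): max(-4, -2) = -2
n1-3 (Hugo): max(11, -15) = 11
n1-4 (Hugo): max(2, 8, 10) = 10
n1 (Priya): min(8, -2, 11, 10) = -2
n2-1 (Hugo): max(-15, -20, 17, -3) = 17
n2-2 (Hugo): max(14, -2, -11) = 14
n2 (Priya): min(17, 14) = 14
root (Hugo): max(-2, 14) = 14
At root, Hugo picks n2 (highest: 14).
At n2, Priya picks n2-2 (lowest: 14).
At n2-2, Hugo picks n2-2-1 (highest: 14).
Terminal value 14.

root -> n2 -> n2-2 -> n2-2-1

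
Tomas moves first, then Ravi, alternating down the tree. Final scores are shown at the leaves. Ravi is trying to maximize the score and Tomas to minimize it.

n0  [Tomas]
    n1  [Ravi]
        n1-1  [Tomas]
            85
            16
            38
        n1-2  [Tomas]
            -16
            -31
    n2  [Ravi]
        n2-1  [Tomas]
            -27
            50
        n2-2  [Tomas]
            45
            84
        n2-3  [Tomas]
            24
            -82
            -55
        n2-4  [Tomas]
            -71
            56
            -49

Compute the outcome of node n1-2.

-31

n1-2 (Tomas): min(-16, -31) = -31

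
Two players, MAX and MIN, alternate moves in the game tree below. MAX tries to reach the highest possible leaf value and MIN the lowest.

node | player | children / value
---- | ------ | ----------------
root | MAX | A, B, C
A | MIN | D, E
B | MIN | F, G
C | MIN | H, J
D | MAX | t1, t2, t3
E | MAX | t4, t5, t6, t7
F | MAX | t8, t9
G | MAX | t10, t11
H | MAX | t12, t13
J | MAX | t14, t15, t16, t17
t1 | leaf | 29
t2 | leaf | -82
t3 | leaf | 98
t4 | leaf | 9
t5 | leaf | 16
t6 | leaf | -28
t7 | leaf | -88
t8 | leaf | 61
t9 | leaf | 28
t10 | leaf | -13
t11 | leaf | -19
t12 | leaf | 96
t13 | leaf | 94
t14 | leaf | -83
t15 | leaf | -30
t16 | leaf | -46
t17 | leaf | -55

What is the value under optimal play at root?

D (MAX): max(29, -82, 98) = 98
E (MAX): max(9, 16, -28, -88) = 16
A (MIN): min(98, 16) = 16
F (MAX): max(61, 28) = 61
G (MAX): max(-13, -19) = -13
B (MIN): min(61, -13) = -13
H (MAX): max(96, 94) = 96
J (MAX): max(-83, -30, -46, -55) = -30
C (MIN): min(96, -30) = -30
root (MAX): max(16, -13, -30) = 16

16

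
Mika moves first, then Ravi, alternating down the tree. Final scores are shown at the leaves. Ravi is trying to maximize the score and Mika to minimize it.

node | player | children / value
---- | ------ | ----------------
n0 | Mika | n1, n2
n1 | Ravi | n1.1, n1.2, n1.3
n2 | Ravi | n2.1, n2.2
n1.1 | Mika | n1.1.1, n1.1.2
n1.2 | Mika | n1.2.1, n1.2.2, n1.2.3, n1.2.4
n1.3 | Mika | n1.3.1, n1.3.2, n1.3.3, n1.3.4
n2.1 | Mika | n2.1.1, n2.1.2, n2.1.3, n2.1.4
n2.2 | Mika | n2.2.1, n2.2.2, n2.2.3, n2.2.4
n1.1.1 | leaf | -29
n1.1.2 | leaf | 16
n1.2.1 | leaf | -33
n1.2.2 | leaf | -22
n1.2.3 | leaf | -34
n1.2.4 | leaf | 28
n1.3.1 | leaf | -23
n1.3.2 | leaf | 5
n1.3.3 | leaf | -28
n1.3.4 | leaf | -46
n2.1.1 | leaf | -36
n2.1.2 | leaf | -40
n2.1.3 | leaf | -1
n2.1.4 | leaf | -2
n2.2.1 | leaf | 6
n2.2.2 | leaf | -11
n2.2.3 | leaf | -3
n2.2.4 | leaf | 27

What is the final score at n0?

-29

n1.1 (Mika): min(-29, 16) = -29
n1.2 (Mika): min(-33, -22, -34, 28) = -34
n1.3 (Mika): min(-23, 5, -28, -46) = -46
n1 (Ravi): max(-29, -34, -46) = -29
n2.1 (Mika): min(-36, -40, -1, -2) = -40
n2.2 (Mika): min(6, -11, -3, 27) = -11
n2 (Ravi): max(-40, -11) = -11
n0 (Mika): min(-29, -11) = -29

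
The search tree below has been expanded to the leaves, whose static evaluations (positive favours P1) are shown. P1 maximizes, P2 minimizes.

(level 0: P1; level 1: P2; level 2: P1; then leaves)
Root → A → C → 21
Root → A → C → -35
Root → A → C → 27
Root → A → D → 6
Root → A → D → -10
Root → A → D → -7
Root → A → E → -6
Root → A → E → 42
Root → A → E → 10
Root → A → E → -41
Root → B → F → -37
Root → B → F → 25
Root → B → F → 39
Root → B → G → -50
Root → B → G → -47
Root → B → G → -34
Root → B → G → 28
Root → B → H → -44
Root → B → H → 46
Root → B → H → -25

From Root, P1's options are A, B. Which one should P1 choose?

C (P1): max(21, -35, 27) = 27
D (P1): max(6, -10, -7) = 6
E (P1): max(-6, 42, 10, -41) = 42
A (P2): min(27, 6, 42) = 6
F (P1): max(-37, 25, 39) = 39
G (P1): max(-50, -47, -34, 28) = 28
H (P1): max(-44, 46, -25) = 46
B (P2): min(39, 28, 46) = 28
Root (P1): max(6, 28) = 28
P1 at Root wants the highest of {A=6, B=28}, so chooses B.

B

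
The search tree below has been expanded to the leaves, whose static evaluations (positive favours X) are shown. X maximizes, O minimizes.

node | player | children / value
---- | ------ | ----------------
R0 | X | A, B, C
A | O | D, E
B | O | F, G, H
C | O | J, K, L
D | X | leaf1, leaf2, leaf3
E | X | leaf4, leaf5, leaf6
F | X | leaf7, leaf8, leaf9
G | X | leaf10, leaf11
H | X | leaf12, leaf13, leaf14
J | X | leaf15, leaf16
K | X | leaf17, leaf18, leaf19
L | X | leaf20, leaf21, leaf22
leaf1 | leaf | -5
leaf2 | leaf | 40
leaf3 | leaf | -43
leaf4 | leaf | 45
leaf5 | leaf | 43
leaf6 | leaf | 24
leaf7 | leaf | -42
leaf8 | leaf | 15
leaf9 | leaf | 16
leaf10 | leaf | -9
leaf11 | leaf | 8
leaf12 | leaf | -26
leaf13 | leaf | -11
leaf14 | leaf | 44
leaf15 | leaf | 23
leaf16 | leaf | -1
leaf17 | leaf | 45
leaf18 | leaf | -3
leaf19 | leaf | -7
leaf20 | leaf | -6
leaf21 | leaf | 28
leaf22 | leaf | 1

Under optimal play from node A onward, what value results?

D (X): max(-5, 40, -43) = 40
E (X): max(45, 43, 24) = 45
A (O): min(40, 45) = 40

40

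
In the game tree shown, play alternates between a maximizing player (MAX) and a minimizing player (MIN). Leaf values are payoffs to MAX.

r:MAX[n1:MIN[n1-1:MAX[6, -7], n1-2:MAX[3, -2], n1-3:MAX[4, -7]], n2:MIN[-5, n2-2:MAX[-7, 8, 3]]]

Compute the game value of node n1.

n1-1 (MAX): max(6, -7) = 6
n1-2 (MAX): max(3, -2) = 3
n1-3 (MAX): max(4, -7) = 4
n1 (MIN): min(6, 3, 4) = 3

3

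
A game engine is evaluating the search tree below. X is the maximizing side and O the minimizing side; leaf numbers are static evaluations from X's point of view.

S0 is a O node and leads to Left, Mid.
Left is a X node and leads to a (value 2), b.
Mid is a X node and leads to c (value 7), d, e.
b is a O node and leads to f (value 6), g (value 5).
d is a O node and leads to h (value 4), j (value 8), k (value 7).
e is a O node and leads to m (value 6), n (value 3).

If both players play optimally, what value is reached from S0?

b (O): min(6, 5) = 5
Left (X): max(2, 5) = 5
d (O): min(4, 8, 7) = 4
e (O): min(6, 3) = 3
Mid (X): max(7, 4, 3) = 7
S0 (O): min(5, 7) = 5

5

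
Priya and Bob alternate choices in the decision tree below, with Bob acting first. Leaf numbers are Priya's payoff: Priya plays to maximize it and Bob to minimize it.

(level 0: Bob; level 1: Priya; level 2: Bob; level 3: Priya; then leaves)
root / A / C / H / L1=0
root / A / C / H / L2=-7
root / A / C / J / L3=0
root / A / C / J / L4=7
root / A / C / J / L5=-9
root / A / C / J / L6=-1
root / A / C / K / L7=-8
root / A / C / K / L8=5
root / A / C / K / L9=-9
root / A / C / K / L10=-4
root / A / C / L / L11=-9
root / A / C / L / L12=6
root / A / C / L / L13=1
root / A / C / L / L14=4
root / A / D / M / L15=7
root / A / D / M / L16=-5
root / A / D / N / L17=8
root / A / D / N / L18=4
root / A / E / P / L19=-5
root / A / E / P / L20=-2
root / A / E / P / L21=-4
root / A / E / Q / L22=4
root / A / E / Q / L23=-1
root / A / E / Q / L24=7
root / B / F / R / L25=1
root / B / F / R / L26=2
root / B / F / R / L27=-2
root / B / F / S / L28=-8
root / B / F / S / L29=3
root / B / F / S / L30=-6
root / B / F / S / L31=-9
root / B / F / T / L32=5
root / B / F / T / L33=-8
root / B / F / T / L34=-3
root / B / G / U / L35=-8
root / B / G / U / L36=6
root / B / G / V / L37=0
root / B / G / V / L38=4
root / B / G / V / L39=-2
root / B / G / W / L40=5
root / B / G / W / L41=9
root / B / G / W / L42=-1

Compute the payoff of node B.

4

R (Priya): max(1, 2, -2) = 2
S (Priya): max(-8, 3, -6, -9) = 3
T (Priya): max(5, -8, -3) = 5
F (Bob): min(2, 3, 5) = 2
U (Priya): max(-8, 6) = 6
V (Priya): max(0, 4, -2) = 4
W (Priya): max(5, 9, -1) = 9
G (Bob): min(6, 4, 9) = 4
B (Priya): max(2, 4) = 4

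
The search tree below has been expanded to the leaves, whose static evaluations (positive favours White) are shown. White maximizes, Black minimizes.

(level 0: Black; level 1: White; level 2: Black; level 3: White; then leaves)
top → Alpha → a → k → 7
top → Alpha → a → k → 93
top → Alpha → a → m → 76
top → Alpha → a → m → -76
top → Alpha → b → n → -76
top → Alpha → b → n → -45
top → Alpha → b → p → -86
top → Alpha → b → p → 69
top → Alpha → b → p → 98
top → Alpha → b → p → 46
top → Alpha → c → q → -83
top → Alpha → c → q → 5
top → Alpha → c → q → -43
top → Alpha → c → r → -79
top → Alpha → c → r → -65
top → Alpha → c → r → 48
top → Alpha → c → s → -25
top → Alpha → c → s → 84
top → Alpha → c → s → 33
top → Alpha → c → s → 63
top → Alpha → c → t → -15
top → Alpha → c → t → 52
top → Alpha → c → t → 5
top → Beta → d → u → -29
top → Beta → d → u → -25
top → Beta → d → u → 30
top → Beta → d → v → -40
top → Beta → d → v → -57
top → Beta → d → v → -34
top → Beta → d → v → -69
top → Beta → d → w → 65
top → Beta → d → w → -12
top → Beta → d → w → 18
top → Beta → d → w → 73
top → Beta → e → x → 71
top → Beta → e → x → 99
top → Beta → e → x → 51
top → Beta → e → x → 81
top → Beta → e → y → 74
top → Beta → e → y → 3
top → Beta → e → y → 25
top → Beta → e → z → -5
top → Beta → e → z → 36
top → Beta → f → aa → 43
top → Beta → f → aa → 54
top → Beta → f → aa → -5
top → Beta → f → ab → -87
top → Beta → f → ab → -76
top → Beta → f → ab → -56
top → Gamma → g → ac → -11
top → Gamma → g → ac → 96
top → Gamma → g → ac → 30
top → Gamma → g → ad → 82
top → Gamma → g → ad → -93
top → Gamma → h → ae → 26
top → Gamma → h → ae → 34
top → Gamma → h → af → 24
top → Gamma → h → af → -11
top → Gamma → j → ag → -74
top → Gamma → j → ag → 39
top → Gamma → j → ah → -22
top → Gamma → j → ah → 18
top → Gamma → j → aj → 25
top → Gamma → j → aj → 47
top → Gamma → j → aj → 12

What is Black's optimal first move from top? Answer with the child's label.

Beta

k (White): max(7, 93) = 93
m (White): max(76, -76) = 76
a (Black): min(93, 76) = 76
n (White): max(-76, -45) = -45
p (White): max(-86, 69, 98, 46) = 98
b (Black): min(-45, 98) = -45
q (White): max(-83, 5, -43) = 5
r (White): max(-79, -65, 48) = 48
s (White): max(-25, 84, 33, 63) = 84
t (White): max(-15, 52, 5) = 52
c (Black): min(5, 48, 84, 52) = 5
Alpha (White): max(76, -45, 5) = 76
u (White): max(-29, -25, 30) = 30
v (White): max(-40, -57, -34, -69) = -34
w (White): max(65, -12, 18, 73) = 73
d (Black): min(30, -34, 73) = -34
x (White): max(71, 99, 51, 81) = 99
y (White): max(74, 3, 25) = 74
z (White): max(-5, 36) = 36
e (Black): min(99, 74, 36) = 36
aa (White): max(43, 54, -5) = 54
ab (White): max(-87, -76, -56) = -56
f (Black): min(54, -56) = -56
Beta (White): max(-34, 36, -56) = 36
ac (White): max(-11, 96, 30) = 96
ad (White): max(82, -93) = 82
g (Black): min(96, 82) = 82
ae (White): max(26, 34) = 34
af (White): max(24, -11) = 24
h (Black): min(34, 24) = 24
ag (White): max(-74, 39) = 39
ah (White): max(-22, 18) = 18
aj (White): max(25, 47, 12) = 47
j (Black): min(39, 18, 47) = 18
Gamma (White): max(82, 24, 18) = 82
top (Black): min(76, 36, 82) = 36
Black at top wants the lowest of {Alpha=76, Beta=36, Gamma=82}, so chooses Beta.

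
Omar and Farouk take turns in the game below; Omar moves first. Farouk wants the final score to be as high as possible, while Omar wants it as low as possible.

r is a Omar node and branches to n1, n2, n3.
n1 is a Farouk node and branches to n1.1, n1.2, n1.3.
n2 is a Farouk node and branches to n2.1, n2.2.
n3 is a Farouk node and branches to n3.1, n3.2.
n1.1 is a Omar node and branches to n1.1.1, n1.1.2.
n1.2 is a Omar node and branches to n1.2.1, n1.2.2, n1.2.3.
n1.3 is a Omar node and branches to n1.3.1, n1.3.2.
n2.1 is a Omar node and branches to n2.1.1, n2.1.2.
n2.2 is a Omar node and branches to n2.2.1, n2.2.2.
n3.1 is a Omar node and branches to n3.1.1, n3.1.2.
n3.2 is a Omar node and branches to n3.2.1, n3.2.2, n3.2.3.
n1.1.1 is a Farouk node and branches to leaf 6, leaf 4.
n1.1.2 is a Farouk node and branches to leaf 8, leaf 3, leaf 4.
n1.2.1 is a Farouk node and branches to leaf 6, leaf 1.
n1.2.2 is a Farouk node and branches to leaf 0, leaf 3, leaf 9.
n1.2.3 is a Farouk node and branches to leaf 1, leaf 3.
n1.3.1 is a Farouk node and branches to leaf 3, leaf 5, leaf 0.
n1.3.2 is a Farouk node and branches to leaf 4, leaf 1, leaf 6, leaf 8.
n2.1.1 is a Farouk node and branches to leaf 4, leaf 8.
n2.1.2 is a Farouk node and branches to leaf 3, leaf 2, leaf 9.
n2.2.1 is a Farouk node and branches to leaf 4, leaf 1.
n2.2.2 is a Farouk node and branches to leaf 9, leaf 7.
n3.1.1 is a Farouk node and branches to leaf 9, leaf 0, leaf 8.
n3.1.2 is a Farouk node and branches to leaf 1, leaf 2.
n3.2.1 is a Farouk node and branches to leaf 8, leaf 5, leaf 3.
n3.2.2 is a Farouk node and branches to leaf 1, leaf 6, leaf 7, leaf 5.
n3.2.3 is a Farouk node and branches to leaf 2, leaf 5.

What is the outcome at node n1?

6

n1.1.1 (Farouk): max(6, 4) = 6
n1.1.2 (Farouk): max(8, 3, 4) = 8
n1.1 (Omar): min(6, 8) = 6
n1.2.1 (Farouk): max(6, 1) = 6
n1.2.2 (Farouk): max(0, 3, 9) = 9
n1.2.3 (Farouk): max(1, 3) = 3
n1.2 (Omar): min(6, 9, 3) = 3
n1.3.1 (Farouk): max(3, 5, 0) = 5
n1.3.2 (Farouk): max(4, 1, 6, 8) = 8
n1.3 (Omar): min(5, 8) = 5
n1 (Farouk): max(6, 3, 5) = 6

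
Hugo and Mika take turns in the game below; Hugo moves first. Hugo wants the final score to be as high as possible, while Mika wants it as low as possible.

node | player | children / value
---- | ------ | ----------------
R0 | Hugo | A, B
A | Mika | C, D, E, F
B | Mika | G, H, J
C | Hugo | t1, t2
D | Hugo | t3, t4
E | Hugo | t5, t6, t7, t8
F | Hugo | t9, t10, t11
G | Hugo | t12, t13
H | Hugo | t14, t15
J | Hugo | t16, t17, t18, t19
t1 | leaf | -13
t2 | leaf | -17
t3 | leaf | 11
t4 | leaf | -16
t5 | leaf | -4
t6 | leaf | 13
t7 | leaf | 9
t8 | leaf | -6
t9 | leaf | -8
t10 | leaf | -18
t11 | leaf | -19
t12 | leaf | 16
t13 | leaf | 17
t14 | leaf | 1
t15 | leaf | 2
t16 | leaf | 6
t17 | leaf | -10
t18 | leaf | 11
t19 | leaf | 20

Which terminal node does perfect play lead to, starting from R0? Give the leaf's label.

C (Hugo): max(-13, -17) = -13
D (Hugo): max(11, -16) = 11
E (Hugo): max(-4, 13, 9, -6) = 13
F (Hugo): max(-8, -18, -19) = -8
A (Mika): min(-13, 11, 13, -8) = -13
G (Hugo): max(16, 17) = 17
H (Hugo): max(1, 2) = 2
J (Hugo): max(6, -10, 11, 20) = 20
B (Mika): min(17, 2, 20) = 2
R0 (Hugo): max(-13, 2) = 2
At R0, Hugo picks B (highest: 2).
At B, Mika picks H (lowest: 2).
At H, Hugo picks t15 (highest: 2).
Terminal value 2.

t15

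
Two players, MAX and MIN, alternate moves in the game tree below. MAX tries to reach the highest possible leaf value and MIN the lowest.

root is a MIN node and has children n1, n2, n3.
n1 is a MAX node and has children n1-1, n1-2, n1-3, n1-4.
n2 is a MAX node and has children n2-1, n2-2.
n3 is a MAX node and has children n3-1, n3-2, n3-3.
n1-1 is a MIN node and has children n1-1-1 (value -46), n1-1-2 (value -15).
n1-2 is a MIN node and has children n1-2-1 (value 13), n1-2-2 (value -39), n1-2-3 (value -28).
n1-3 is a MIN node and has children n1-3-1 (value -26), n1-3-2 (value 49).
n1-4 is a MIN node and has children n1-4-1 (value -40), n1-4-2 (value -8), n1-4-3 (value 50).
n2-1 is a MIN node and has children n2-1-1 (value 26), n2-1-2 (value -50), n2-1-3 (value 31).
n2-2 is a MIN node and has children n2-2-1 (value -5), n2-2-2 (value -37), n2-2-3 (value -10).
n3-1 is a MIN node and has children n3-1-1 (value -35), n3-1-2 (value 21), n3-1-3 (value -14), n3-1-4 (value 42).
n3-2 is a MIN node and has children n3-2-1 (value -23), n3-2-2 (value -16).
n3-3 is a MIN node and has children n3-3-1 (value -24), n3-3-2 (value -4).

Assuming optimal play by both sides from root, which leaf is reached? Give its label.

n1-1 (MIN): min(-46, -15) = -46
n1-2 (MIN): min(13, -39, -28) = -39
n1-3 (MIN): min(-26, 49) = -26
n1-4 (MIN): min(-40, -8, 50) = -40
n1 (MAX): max(-46, -39, -26, -40) = -26
n2-1 (MIN): min(26, -50, 31) = -50
n2-2 (MIN): min(-5, -37, -10) = -37
n2 (MAX): max(-50, -37) = -37
n3-1 (MIN): min(-35, 21, -14, 42) = -35
n3-2 (MIN): min(-23, -16) = -23
n3-3 (MIN): min(-24, -4) = -24
n3 (MAX): max(-35, -23, -24) = -23
root (MIN): min(-26, -37, -23) = -37
At root, MIN picks n2 (lowest: -37).
At n2, MAX picks n2-2 (highest: -37).
At n2-2, MIN picks n2-2-2 (lowest: -37).
Terminal value -37.

n2-2-2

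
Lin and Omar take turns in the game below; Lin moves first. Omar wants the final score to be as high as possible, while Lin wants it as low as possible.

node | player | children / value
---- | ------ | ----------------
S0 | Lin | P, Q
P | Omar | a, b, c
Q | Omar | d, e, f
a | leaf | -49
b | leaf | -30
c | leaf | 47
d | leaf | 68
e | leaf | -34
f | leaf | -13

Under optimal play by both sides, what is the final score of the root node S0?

P (Omar): max(-49, -30, 47) = 47
Q (Omar): max(68, -34, -13) = 68
S0 (Lin): min(47, 68) = 47

47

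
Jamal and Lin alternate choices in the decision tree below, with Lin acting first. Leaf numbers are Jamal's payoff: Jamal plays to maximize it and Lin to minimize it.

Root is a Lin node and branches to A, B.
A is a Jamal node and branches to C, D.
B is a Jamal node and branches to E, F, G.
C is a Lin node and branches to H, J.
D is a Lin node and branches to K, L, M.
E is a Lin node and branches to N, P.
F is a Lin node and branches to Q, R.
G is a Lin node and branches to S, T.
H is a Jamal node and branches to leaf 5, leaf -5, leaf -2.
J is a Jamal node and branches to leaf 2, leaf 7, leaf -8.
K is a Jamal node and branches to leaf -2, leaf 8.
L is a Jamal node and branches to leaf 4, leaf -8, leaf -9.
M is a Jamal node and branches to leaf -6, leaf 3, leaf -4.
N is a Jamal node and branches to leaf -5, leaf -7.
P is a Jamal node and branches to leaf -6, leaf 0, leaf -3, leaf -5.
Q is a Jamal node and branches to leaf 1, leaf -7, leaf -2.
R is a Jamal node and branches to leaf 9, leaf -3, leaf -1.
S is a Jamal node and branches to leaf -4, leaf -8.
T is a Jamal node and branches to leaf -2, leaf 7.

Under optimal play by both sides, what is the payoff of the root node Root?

H (Jamal): max(5, -5, -2) = 5
J (Jamal): max(2, 7, -8) = 7
C (Lin): min(5, 7) = 5
K (Jamal): max(-2, 8) = 8
L (Jamal): max(4, -8, -9) = 4
M (Jamal): max(-6, 3, -4) = 3
D (Lin): min(8, 4, 3) = 3
A (Jamal): max(5, 3) = 5
N (Jamal): max(-5, -7) = -5
P (Jamal): max(-6, 0, -3, -5) = 0
E (Lin): min(-5, 0) = -5
Q (Jamal): max(1, -7, -2) = 1
R (Jamal): max(9, -3, -1) = 9
F (Lin): min(1, 9) = 1
S (Jamal): max(-4, -8) = -4
T (Jamal): max(-2, 7) = 7
G (Lin): min(-4, 7) = -4
B (Jamal): max(-5, 1, -4) = 1
Root (Lin): min(5, 1) = 1

1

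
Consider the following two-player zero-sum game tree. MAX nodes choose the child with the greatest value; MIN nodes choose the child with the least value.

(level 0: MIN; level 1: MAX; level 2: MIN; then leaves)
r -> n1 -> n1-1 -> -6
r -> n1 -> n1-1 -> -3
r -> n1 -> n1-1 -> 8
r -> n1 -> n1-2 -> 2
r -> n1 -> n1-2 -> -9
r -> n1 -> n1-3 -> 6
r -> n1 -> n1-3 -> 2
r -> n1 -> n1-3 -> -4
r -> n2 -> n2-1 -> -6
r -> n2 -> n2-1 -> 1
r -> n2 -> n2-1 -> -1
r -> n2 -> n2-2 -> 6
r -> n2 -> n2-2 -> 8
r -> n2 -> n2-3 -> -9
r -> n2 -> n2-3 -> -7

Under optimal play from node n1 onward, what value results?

n1-1 (MIN): min(-6, -3, 8) = -6
n1-2 (MIN): min(2, -9) = -9
n1-3 (MIN): min(6, 2, -4) = -4
n1 (MAX): max(-6, -9, -4) = -4

-4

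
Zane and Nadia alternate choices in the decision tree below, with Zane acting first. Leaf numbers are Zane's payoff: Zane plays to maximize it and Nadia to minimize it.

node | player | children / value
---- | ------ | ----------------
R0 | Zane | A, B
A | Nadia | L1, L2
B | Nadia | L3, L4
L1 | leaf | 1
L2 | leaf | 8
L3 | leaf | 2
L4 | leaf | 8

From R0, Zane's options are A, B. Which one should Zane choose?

A (Nadia): min(1, 8) = 1
B (Nadia): min(2, 8) = 2
R0 (Zane): max(1, 2) = 2
Zane at R0 wants the highest of {A=1, B=2}, so chooses B.

B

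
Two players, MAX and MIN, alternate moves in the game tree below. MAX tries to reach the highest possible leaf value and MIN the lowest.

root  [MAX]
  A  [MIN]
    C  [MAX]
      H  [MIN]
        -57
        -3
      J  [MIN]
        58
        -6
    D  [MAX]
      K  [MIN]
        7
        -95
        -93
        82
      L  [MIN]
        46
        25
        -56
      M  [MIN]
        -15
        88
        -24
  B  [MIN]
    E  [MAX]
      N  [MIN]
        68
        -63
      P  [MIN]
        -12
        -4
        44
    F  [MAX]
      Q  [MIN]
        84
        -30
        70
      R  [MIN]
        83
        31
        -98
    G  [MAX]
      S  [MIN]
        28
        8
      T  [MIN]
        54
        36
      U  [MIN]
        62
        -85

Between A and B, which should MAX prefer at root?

A

H (MIN): min(-57, -3) = -57
J (MIN): min(58, -6) = -6
C (MAX): max(-57, -6) = -6
K (MIN): min(7, -95, -93, 82) = -95
L (MIN): min(46, 25, -56) = -56
M (MIN): min(-15, 88, -24) = -24
D (MAX): max(-95, -56, -24) = -24
A (MIN): min(-6, -24) = -24
N (MIN): min(68, -63) = -63
P (MIN): min(-12, -4, 44) = -12
E (MAX): max(-63, -12) = -12
Q (MIN): min(84, -30, 70) = -30
R (MIN): min(83, 31, -98) = -98
F (MAX): max(-30, -98) = -30
S (MIN): min(28, 8) = 8
T (MIN): min(54, 36) = 36
U (MIN): min(62, -85) = -85
G (MAX): max(8, 36, -85) = 36
B (MIN): min(-12, -30, 36) = -30
MAX prefers the higher value; A=-24, B=-30. A is better since -24 > -30.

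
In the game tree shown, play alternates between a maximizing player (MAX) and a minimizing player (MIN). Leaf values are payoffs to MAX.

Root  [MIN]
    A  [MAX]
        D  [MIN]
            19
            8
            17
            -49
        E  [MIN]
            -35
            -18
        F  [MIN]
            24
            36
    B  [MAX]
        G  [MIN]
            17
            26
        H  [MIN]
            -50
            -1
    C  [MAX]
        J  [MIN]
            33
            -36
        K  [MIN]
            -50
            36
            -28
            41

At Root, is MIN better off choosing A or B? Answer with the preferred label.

D (MIN): min(19, 8, 17, -49) = -49
E (MIN): min(-35, -18) = -35
F (MIN): min(24, 36) = 24
A (MAX): max(-49, -35, 24) = 24
G (MIN): min(17, 26) = 17
H (MIN): min(-50, -1) = -50
B (MAX): max(17, -50) = 17
MIN prefers the lower value; A=24, B=17. B is better since 17 < 24.

B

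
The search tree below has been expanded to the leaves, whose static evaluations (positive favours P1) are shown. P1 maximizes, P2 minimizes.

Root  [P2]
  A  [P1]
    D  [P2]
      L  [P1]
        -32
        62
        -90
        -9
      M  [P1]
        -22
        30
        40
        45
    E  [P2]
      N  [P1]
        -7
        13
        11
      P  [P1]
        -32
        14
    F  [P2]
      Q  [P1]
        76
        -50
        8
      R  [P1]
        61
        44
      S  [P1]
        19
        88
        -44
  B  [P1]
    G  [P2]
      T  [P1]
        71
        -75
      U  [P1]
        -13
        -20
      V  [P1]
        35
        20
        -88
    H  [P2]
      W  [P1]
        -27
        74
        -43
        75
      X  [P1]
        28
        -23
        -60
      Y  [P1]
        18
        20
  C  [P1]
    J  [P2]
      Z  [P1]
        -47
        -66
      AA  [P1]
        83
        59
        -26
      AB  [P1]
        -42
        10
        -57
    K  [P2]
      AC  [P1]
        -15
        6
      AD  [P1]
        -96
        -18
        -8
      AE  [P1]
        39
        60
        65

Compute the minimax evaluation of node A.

61

L (P1): max(-32, 62, -90, -9) = 62
M (P1): max(-22, 30, 40, 45) = 45
D (P2): min(62, 45) = 45
N (P1): max(-7, 13, 11) = 13
P (P1): max(-32, 14) = 14
E (P2): min(13, 14) = 13
Q (P1): max(76, -50, 8) = 76
R (P1): max(61, 44) = 61
S (P1): max(19, 88, -44) = 88
F (P2): min(76, 61, 88) = 61
A (P1): max(45, 13, 61) = 61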